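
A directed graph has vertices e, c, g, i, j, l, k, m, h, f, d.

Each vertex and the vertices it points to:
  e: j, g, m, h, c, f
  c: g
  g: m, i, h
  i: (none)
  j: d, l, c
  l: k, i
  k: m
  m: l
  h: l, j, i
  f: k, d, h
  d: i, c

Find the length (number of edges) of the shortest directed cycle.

For each vertex v, BFS finds the shortest path from v back to v.
The shortest such closed walk is k → m → l → k, length 3.

3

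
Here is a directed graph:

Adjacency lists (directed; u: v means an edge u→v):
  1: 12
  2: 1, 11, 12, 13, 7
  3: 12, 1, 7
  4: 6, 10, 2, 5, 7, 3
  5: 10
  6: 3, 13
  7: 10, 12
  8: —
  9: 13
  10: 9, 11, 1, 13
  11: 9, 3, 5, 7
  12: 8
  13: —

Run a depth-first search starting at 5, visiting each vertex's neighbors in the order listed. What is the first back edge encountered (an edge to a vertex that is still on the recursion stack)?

DFS from 5 (visiting each vertex's neighbors in the order listed); mark gray on enter, black on exit:
5 gray
  10 gray
    9 gray
      13 gray
      13 black
    9 black
    11 gray
      11→9: 9 black — skip
      3 gray
        12 gray
          8 gray
          8 black
        12 black
        1 gray
          1→12: 12 black — skip
        1 black
        7 gray
          7→10: 10 is gray → back edge
First back edge: 7 → 10.

7->10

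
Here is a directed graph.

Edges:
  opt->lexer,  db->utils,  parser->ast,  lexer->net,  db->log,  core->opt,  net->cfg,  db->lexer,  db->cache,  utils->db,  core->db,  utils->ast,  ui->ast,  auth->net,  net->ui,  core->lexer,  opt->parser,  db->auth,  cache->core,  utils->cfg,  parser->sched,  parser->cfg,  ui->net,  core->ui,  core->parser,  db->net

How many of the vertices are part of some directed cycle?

A vertex is on a directed cycle iff it belongs to a strongly connected component of size ≥ 2 (or has a self-loop).
The vertices on cycles are {db, ui, net, core, cache, utils} — 6 in total.

6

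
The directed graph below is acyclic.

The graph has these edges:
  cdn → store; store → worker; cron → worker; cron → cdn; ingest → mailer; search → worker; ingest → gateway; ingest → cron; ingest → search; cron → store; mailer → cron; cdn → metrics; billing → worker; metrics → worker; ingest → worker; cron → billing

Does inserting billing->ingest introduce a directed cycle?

Adding billing→ingest creates a cycle iff ingest can already reach billing.
Path from ingest: ingest → cron → billing.
So ingest → … → billing → ingest is a cycle.

Yes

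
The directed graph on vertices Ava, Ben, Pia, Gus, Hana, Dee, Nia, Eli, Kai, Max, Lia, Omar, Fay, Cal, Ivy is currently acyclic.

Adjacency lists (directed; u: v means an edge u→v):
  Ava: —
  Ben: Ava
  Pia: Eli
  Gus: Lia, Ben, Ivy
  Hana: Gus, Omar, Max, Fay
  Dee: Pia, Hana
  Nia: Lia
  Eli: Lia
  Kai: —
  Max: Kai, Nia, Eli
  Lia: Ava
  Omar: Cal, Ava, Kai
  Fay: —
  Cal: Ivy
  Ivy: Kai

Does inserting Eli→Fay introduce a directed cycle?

No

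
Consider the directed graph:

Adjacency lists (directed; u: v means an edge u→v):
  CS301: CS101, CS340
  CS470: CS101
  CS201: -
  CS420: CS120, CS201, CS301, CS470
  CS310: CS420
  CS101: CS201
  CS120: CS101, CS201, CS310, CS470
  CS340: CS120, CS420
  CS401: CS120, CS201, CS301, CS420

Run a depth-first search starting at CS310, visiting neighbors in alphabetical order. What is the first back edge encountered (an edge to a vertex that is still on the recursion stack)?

CS120→CS310

DFS from CS310 (visiting neighbors in alphabetical order); mark gray on enter, black on exit:
CS310 gray
  CS420 gray
    CS120 gray
      CS101 gray
        CS201 gray
        CS201 black
      CS101 black
      CS120→CS201: CS201 black — skip
      CS120→CS310: CS310 is gray → back edge
First back edge: CS120 → CS310.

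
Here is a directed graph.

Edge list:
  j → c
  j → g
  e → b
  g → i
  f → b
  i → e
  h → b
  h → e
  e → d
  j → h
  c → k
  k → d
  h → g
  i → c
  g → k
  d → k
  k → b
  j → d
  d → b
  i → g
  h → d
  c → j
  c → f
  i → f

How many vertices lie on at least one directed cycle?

7

A vertex is on a directed cycle iff it belongs to a strongly connected component of size ≥ 2 (or has a self-loop).
The vertices on cycles are {c, d, g, h, i, j, k} — 7 in total.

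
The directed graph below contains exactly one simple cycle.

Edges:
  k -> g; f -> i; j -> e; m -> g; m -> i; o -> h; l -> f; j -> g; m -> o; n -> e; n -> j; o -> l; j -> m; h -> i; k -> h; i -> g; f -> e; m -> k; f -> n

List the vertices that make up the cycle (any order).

f, j, l, m, n, o

DFS with gray/black marking from f:
f gray
  n gray
    j gray
      g gray
      g black
      e gray
      e black
      m gray
        k gray
          h gray
            i gray
              i→g: g black — skip
            i black
          h black
          k→g: g black — skip
        k black
        m→i: i black — skip
        o gray
          l gray
            l→f: f is gray → back edge
Back edge closes the cycle f → n → j → m → o → l → f; its vertices are {f, j, l, m, n, o}.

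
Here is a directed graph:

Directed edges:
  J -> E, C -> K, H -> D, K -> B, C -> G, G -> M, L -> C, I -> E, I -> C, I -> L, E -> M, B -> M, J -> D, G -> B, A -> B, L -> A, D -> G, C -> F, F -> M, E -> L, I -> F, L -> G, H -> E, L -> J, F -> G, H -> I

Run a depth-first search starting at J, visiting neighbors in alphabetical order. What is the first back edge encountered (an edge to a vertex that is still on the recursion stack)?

DFS from J (visiting neighbors in alphabetical order); mark gray on enter, black on exit:
J gray
  D gray
    G gray
      B gray
        M gray
        M black
      B black
      G→M: M black — skip
    G black
  D black
  E gray
    L gray
      A gray
        A→B: B black — skip
      A black
      C gray
        F gray
          F→G: G black — skip
          F→M: M black — skip
        F black
        C→G: G black — skip
        K gray
          K→B: B black — skip
        K black
      C black
      L→G: G black — skip
      L→J: J is gray → back edge
First back edge: L → J.

L→J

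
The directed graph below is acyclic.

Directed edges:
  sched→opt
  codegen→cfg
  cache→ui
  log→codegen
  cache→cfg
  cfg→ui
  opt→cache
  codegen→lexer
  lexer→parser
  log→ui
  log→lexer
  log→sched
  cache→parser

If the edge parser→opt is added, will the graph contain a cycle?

Yes

Adding parser→opt creates a cycle iff opt can already reach parser.
Path from opt: opt → cache → parser.
So opt → … → parser → opt is a cycle.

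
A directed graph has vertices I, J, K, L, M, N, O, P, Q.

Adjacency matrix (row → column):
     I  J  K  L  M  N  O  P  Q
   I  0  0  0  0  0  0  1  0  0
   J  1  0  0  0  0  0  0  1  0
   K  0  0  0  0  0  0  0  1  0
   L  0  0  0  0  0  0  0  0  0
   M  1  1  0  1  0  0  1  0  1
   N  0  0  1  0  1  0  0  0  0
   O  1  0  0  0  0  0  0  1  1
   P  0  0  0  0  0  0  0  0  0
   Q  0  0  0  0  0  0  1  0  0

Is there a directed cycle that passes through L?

No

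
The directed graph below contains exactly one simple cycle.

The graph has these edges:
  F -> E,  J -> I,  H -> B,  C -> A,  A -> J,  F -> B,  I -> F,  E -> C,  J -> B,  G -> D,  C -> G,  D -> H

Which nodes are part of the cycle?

A, C, E, F, I, J

DFS with gray/black marking from C:
C gray
  A gray
    J gray
      B gray
      B black
      I gray
        F gray
          F→B: B black — skip
          E gray
            E→C: C is gray → back edge
Back edge closes the cycle C → A → J → I → F → E → C; its vertices are {A, C, E, F, I, J}.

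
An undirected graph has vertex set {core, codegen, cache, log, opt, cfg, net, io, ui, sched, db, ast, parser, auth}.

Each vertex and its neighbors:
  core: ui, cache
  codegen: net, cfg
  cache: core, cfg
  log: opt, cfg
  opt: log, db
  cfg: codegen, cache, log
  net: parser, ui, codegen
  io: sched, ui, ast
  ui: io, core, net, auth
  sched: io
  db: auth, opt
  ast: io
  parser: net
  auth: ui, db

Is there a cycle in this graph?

DFS, tracking each vertex's parent; an edge to a visited non-parent vertex closes a cycle.
Start from sched:
visit sched (parent –)
  visit io (parent sched)
    io–sched: parent, skip
    visit ui (parent io)
      ui–io: parent, skip
      visit core (parent ui)
        core–ui: parent, skip
        visit cache (parent core)
          cache–core: parent, skip
          visit cfg (parent cache)
            visit codegen (parent cfg)
              visit net (parent codegen)
                visit parser (parent net)
                  parser–net: parent, skip
                net–ui: ui visited and ≠ parent → cycle
Cycle: ui – core – cache – cfg – codegen – net – ui.

Yes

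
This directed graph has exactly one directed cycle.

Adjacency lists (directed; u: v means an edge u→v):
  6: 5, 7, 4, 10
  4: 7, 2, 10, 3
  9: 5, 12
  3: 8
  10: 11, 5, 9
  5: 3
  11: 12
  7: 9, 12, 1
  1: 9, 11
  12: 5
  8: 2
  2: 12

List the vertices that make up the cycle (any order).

2, 3, 5, 8, 12

DFS with gray/black marking from 3:
3 gray
  8 gray
    2 gray
      12 gray
        5 gray
          5→3: 3 is gray → back edge
Back edge closes the cycle 3 → 8 → 2 → 12 → 5 → 3; its vertices are {2, 3, 5, 8, 12}.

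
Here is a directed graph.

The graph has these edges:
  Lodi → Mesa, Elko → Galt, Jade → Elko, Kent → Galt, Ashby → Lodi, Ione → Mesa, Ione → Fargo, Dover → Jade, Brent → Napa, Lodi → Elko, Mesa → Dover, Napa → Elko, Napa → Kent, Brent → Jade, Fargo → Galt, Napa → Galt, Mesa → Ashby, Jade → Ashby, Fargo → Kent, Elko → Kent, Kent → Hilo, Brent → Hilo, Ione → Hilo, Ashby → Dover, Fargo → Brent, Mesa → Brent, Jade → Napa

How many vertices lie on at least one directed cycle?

6

A vertex is on a directed cycle iff it belongs to a strongly connected component of size ≥ 2 (or has a self-loop).
The vertices on cycles are {Jade, Lodi, Mesa, Ashby, Brent, Dover} — 6 in total.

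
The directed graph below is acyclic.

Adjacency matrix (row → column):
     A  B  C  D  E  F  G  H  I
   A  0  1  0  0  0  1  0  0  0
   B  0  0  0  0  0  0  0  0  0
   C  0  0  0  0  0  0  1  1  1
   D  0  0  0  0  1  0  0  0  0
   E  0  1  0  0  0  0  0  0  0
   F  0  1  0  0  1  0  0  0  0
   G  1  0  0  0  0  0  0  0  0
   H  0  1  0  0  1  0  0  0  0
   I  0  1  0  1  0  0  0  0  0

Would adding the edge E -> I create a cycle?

Adding E→I creates a cycle iff I can already reach E.
Path from I: I → D → E.
So I → … → E → I is a cycle.

Yes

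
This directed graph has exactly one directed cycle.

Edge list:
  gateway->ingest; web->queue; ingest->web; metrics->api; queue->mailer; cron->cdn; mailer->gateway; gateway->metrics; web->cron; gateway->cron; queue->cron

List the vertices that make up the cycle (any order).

web, queue, ingest, mailer, gateway

DFS with gray/black marking from mailer:
mailer gray
  gateway gray
    cron gray
      cdn gray
      cdn black
    cron black
    metrics gray
      api gray
      api black
    metrics black
    ingest gray
      web gray
        web→cron: cron black — skip
        queue gray
          queue→mailer: mailer is gray → back edge
Back edge closes the cycle mailer → gateway → ingest → web → queue → mailer; its vertices are {web, queue, ingest, mailer, gateway}.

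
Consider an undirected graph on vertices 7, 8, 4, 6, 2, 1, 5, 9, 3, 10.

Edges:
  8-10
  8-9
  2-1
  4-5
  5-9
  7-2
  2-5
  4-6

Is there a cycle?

No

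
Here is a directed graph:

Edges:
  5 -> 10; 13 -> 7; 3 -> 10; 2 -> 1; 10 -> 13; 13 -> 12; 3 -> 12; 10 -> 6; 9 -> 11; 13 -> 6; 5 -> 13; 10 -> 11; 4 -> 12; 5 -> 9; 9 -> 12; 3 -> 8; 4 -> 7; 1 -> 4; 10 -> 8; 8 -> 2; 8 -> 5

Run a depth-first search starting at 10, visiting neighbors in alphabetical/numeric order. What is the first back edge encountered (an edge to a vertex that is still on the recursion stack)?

DFS from 10 (visiting neighbors in alphabetical/numeric order); mark gray on enter, black on exit:
10 gray
  6 gray
  6 black
  8 gray
    2 gray
      1 gray
        4 gray
          7 gray
          7 black
          12 gray
          12 black
        4 black
      1 black
    2 black
    5 gray
      9 gray
        11 gray
        11 black
        9→12: 12 black — skip
      9 black
      5→10: 10 is gray → back edge
First back edge: 5 → 10.

5→10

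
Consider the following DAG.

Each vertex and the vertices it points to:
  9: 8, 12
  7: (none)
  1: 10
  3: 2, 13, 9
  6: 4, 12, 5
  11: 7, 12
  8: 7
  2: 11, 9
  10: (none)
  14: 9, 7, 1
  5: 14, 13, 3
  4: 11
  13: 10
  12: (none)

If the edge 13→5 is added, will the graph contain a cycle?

Yes

Adding 13→5 creates a cycle iff 5 can already reach 13.
Path from 5: 5 → 13.
So 5 → … → 13 → 5 is a cycle.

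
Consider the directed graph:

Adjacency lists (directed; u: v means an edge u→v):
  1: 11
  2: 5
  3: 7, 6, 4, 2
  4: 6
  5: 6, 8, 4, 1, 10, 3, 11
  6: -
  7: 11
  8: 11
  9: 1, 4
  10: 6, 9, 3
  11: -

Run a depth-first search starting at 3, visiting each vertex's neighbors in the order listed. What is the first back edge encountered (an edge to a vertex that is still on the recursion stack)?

10->3

DFS from 3 (visiting each vertex's neighbors in the order listed); mark gray on enter, black on exit:
3 gray
  7 gray
    11 gray
    11 black
  7 black
  6 gray
  6 black
  4 gray
    4→6: 6 black — skip
  4 black
  2 gray
    5 gray
      5→6: 6 black — skip
      8 gray
        8→11: 11 black — skip
      8 black
      5→4: 4 black — skip
      1 gray
        1→11: 11 black — skip
      1 black
      10 gray
        10→6: 6 black — skip
        9 gray
          9→1: 1 black — skip
          9→4: 4 black — skip
        9 black
        10→3: 3 is gray → back edge
First back edge: 10 → 3.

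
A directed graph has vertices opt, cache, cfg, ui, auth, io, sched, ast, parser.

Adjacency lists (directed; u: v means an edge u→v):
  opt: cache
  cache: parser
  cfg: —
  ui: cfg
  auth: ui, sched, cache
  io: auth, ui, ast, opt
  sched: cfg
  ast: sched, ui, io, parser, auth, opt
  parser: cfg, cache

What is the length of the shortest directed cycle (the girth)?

For each vertex v, BFS finds the shortest path from v back to v.
The shortest such closed walk is ast → io → ast, length 2.

2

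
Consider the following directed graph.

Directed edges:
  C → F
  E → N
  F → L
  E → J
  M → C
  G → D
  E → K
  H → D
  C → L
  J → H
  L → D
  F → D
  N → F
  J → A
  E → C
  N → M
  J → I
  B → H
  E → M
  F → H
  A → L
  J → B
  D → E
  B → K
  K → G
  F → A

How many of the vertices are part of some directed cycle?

13

A vertex is on a directed cycle iff it belongs to a strongly connected component of size ≥ 2 (or has a self-loop).
The vertices on cycles are {A, B, C, D, E, F, G, H, J, K, L, M, N} — 13 in total.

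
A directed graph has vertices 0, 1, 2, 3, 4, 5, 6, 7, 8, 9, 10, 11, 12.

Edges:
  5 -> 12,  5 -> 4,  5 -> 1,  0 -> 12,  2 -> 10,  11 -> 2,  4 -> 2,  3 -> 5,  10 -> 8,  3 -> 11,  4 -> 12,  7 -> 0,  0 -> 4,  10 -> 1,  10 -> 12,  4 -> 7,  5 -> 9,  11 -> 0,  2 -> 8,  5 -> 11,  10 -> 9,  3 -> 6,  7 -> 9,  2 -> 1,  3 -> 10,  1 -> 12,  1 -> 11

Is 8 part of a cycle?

No

8 lies on a cycle iff there is a path from 8 back to itself.
Exploring from 8, it never reaches itself; equivalently, its strongly connected component is a singleton.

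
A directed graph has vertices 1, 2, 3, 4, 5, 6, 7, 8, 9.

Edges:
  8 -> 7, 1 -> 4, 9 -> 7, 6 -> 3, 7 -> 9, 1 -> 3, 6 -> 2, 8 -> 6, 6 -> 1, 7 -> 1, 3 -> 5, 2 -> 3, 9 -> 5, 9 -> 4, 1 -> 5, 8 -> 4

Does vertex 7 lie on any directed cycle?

Yes

7 is on a cycle iff 7 can reach itself via ≥1 edge.
7 → 9 → 7 — yes.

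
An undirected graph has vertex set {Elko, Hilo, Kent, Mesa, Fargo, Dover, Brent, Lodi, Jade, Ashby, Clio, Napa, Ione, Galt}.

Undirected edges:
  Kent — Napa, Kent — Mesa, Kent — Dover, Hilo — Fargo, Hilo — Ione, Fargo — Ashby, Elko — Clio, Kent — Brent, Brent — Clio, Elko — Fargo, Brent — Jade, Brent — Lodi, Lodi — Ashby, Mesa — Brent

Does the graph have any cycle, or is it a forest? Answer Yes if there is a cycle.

DFS, tracking each vertex's parent; an edge to a visited non-parent vertex closes a cycle.
Start from Galt:
visit Galt (parent –)
visit Elko (parent –)
  visit Fargo (parent Elko)
    Fargo–Elko: parent, skip
    visit Hilo (parent Fargo)
      Hilo–Fargo: parent, skip
      visit Ione (parent Hilo)
        Ione–Hilo: parent, skip
    visit Ashby (parent Fargo)
      visit Lodi (parent Ashby)
        visit Brent (parent Lodi)
          visit Clio (parent Brent)
            Clio–Brent: parent, skip
            Clio–Elko: Elko visited and ≠ parent → cycle
Cycle: Elko – Fargo – Ashby – Lodi – Brent – Clio – Elko.

Yes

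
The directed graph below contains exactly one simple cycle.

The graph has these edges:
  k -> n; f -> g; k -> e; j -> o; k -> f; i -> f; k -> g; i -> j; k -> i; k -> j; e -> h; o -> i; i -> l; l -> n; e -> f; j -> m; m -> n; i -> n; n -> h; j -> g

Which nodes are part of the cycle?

i, j, o

DFS with gray/black marking from i:
i gray
  j gray
    g gray
    g black
    o gray
      o→i: i is gray → back edge
Back edge closes the cycle i → j → o → i; its vertices are {i, j, o}.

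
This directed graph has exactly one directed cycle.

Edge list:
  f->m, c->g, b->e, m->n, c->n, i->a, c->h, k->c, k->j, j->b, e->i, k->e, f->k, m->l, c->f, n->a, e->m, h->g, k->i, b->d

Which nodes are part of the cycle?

DFS with gray/black marking from k:
k gray
  e gray
    i gray
      a gray
      a black
    i black
    m gray
      n gray
        n→a: a black — skip
      n black
      l gray
      l black
    m black
  e black
  k→i: i black — skip
  j gray
    b gray
      d gray
      d black
      b→e: e black — skip
    b black
  j black
  c gray
    f gray
      f→k: k is gray → back edge
Back edge closes the cycle k → c → f → k; its vertices are {c, f, k}.

c, f, k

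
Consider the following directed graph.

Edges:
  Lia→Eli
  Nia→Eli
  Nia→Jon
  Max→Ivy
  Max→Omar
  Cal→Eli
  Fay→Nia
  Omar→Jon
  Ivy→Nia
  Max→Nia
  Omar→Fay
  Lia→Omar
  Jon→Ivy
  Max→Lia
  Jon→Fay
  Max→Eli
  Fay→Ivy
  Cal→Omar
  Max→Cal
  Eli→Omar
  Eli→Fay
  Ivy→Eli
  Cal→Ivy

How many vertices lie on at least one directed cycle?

A vertex is on a directed cycle iff it belongs to a strongly connected component of size ≥ 2 (or has a self-loop).
The vertices on cycles are {Eli, Fay, Ivy, Jon, Nia, Omar} — 6 in total.

6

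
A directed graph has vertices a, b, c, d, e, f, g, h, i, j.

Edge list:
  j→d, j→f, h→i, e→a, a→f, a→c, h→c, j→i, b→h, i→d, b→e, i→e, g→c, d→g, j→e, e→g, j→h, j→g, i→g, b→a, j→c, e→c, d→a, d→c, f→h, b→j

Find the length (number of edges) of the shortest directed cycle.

5

For each vertex v, BFS finds the shortest path from v back to v.
The shortest such closed walk is i → e → a → f → h → i, length 5.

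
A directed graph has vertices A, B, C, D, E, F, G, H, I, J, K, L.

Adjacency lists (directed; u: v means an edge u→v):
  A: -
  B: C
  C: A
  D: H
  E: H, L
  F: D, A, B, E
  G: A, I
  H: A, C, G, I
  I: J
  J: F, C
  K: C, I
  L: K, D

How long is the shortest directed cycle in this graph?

For each vertex v, BFS finds the shortest path from v back to v.
The shortest such closed walk is J → F → D → H → I → J, length 5.

5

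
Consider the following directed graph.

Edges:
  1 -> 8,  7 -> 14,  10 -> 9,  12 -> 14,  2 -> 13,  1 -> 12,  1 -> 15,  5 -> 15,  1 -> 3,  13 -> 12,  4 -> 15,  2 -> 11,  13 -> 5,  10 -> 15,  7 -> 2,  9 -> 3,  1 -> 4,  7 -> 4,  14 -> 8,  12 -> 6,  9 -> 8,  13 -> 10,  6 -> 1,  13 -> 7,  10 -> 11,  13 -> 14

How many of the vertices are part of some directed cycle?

6

A vertex is on a directed cycle iff it belongs to a strongly connected component of size ≥ 2 (or has a self-loop).
The vertices on cycles are {1, 2, 6, 7, 12, 13} — 6 in total.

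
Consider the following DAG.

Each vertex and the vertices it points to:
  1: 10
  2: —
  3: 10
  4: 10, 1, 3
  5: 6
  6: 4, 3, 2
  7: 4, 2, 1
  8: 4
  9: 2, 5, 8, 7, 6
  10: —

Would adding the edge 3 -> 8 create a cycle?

Adding 3→8 creates a cycle iff 8 can already reach 3.
Path from 8: 8 → 4 → 3.
So 8 → … → 3 → 8 is a cycle.

Yes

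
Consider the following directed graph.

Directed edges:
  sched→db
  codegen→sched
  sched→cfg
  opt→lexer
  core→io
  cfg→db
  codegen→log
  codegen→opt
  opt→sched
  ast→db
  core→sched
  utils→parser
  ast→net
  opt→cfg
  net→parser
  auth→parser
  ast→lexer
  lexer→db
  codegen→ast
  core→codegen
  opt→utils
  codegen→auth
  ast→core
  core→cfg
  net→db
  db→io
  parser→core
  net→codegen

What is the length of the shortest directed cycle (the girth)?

For each vertex v, BFS finds the shortest path from v back to v.
The shortest such closed walk is net → codegen → ast → net, length 3.

3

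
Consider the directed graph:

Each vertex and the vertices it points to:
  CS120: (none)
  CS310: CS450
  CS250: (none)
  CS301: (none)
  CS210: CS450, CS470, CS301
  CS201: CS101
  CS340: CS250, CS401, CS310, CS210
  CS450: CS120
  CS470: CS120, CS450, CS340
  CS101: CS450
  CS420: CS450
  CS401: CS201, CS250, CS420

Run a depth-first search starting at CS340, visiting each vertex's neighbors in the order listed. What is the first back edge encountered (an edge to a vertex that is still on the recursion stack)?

CS470→CS340

DFS from CS340 (visiting each vertex's neighbors in the order listed); mark gray on enter, black on exit:
CS340 gray
  CS250 gray
  CS250 black
  CS401 gray
    CS201 gray
      CS101 gray
        CS450 gray
          CS120 gray
          CS120 black
        CS450 black
      CS101 black
    CS201 black
    CS401→CS250: CS250 black — skip
    CS420 gray
      CS420→CS450: CS450 black — skip
    CS420 black
  CS401 black
  CS310 gray
    CS310→CS450: CS450 black — skip
  CS310 black
  CS210 gray
    CS210→CS450: CS450 black — skip
    CS470 gray
      CS470→CS120: CS120 black — skip
      CS470→CS450: CS450 black — skip
      CS470→CS340: CS340 is gray → back edge
First back edge: CS470 → CS340.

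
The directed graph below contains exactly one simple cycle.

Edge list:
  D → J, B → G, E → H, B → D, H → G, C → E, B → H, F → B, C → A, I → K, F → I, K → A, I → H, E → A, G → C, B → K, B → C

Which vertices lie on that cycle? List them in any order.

DFS with gray/black marking from G:
G gray
  C gray
    E gray
      A gray
      A black
      H gray
        H→G: G is gray → back edge
Back edge closes the cycle G → C → E → H → G; its vertices are {C, E, G, H}.

C, E, G, H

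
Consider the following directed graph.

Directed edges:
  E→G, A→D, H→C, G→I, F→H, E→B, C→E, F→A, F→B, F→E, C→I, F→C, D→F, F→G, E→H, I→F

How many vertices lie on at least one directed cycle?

8

A vertex is on a directed cycle iff it belongs to a strongly connected component of size ≥ 2 (or has a self-loop).
The vertices on cycles are {A, C, D, E, F, G, H, I} — 8 in total.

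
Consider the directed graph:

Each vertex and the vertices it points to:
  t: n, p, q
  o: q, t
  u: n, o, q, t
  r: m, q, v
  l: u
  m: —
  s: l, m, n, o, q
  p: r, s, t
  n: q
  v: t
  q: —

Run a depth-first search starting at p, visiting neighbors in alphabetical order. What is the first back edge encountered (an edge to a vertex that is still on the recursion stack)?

t→p

DFS from p (visiting neighbors in alphabetical order); mark gray on enter, black on exit:
p gray
  r gray
    m gray
    m black
    q gray
    q black
    v gray
      t gray
        n gray
          n→q: q black — skip
        n black
        t→p: p is gray → back edge
First back edge: t → p.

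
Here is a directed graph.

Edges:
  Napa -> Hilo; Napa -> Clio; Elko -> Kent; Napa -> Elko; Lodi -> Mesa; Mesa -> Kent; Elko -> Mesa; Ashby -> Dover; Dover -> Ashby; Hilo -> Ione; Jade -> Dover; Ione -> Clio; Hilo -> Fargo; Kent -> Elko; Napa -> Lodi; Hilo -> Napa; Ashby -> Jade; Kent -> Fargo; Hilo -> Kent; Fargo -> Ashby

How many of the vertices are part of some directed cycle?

8

A vertex is on a directed cycle iff it belongs to a strongly connected component of size ≥ 2 (or has a self-loop).
The vertices on cycles are {Elko, Hilo, Jade, Kent, Mesa, Napa, Ashby, Dover} — 8 in total.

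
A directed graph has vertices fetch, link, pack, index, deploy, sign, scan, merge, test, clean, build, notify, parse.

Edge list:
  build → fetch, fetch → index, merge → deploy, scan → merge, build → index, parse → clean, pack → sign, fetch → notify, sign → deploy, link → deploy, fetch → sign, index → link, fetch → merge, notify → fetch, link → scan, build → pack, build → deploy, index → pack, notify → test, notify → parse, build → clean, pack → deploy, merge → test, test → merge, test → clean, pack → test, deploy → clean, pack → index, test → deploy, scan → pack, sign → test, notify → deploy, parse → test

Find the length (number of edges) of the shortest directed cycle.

2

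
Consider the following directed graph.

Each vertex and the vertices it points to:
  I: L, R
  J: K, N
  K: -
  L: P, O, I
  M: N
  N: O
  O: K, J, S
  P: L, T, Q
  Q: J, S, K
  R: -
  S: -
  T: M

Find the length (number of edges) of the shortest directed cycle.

2

For each vertex v, BFS finds the shortest path from v back to v.
The shortest such closed walk is L → I → L, length 2.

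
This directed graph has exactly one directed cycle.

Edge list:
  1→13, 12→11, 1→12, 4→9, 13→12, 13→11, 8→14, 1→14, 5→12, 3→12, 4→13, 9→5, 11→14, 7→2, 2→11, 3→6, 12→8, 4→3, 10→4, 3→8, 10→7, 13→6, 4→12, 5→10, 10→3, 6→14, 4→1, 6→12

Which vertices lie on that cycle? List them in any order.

DFS with gray/black marking from 10:
10 gray
  7 gray
    2 gray
      11 gray
        14 gray
        14 black
      11 black
    2 black
  7 black
  4 gray
    1 gray
      13 gray
        13→11: 11 black — skip
        12 gray
          12→11: 11 black — skip
          8 gray
            8→14: 14 black — skip
          8 black
        12 black
        6 gray
          6→14: 14 black — skip
          6→12: 12 black — skip
        6 black
      13 black
      1→14: 14 black — skip
      1→12: 12 black — skip
    1 black
    4→12: 12 black — skip
    9 gray
      5 gray
        5→10: 10 is gray → back edge
Back edge closes the cycle 10 → 4 → 9 → 5 → 10; its vertices are {4, 5, 9, 10}.

4, 5, 9, 10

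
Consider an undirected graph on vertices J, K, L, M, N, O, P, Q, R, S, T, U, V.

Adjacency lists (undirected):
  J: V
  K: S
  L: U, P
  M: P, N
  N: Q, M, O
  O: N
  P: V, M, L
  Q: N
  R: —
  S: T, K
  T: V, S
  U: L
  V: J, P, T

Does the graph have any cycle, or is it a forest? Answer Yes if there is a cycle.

No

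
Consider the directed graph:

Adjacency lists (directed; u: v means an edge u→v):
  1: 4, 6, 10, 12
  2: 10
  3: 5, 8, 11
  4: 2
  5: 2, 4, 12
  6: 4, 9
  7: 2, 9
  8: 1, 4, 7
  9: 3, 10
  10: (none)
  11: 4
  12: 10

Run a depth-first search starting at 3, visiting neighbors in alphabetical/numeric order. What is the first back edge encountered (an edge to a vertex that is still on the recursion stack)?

9->3

DFS from 3 (visiting neighbors in alphabetical/numeric order); mark gray on enter, black on exit:
3 gray
  5 gray
    2 gray
      10 gray
      10 black
    2 black
    4 gray
      4→2: 2 black — skip
    4 black
    12 gray
      12→10: 10 black — skip
    12 black
  5 black
  8 gray
    1 gray
      1→4: 4 black — skip
      6 gray
        6→4: 4 black — skip
        9 gray
          9→3: 3 is gray → back edge
First back edge: 9 → 3.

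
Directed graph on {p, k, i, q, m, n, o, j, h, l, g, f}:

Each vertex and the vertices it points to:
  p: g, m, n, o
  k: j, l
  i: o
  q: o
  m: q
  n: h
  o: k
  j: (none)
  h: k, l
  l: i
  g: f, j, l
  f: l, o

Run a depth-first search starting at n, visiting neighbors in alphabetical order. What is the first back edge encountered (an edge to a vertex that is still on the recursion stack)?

o→k

DFS from n (visiting neighbors in alphabetical order); mark gray on enter, black on exit:
n gray
  h gray
    k gray
      j gray
      j black
      l gray
        i gray
          o gray
            o→k: k is gray → back edge
First back edge: o → k.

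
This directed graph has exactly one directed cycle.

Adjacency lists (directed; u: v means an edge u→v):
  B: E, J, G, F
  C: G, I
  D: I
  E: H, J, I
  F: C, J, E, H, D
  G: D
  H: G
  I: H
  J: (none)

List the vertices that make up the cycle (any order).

D, G, H, I

DFS with gray/black marking from G:
G gray
  D gray
    I gray
      H gray
        H→G: G is gray → back edge
Back edge closes the cycle G → D → I → H → G; its vertices are {D, G, H, I}.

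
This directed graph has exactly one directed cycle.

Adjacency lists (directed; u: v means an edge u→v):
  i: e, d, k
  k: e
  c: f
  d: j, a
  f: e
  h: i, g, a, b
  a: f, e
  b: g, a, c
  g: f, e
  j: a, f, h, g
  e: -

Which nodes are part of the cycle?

DFS with gray/black marking from h:
h gray
  i gray
    e gray
    e black
    d gray
      j gray
        a gray
          f gray
            f→e: e black — skip
          f black
          a→e: e black — skip
        a black
        j→f: f black — skip
        j→h: h is gray → back edge
Back edge closes the cycle h → i → d → j → h; its vertices are {d, h, i, j}.

d, h, i, j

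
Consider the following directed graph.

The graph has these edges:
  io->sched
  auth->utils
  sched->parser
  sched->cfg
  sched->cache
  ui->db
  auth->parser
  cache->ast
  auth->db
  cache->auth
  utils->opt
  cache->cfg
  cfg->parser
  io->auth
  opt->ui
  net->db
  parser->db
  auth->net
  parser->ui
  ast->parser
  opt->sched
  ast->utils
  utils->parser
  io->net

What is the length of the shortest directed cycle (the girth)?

5

For each vertex v, BFS finds the shortest path from v back to v.
The shortest such closed walk is auth → utils → opt → sched → cache → auth, length 5.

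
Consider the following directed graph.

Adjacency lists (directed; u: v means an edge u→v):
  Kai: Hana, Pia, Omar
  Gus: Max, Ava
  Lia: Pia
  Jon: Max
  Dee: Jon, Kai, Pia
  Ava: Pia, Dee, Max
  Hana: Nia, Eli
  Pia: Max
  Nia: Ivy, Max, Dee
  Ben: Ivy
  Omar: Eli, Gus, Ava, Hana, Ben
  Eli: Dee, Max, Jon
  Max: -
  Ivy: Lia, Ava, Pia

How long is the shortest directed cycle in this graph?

For each vertex v, BFS finds the shortest path from v back to v.
The shortest such closed walk is Kai → Omar → Eli → Dee → Kai, length 4.

4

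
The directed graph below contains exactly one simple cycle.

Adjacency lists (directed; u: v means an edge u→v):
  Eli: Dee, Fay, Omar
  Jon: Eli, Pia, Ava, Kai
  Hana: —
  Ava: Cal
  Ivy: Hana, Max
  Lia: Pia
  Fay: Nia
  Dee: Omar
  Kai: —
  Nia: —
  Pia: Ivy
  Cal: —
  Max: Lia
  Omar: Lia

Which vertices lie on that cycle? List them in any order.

DFS with gray/black marking from Pia:
Pia gray
  Ivy gray
    Hana gray
    Hana black
    Max gray
      Lia gray
        Lia→Pia: Pia is gray → back edge
Back edge closes the cycle Pia → Ivy → Max → Lia → Pia; its vertices are {Ivy, Lia, Max, Pia}.

Ivy, Lia, Max, Pia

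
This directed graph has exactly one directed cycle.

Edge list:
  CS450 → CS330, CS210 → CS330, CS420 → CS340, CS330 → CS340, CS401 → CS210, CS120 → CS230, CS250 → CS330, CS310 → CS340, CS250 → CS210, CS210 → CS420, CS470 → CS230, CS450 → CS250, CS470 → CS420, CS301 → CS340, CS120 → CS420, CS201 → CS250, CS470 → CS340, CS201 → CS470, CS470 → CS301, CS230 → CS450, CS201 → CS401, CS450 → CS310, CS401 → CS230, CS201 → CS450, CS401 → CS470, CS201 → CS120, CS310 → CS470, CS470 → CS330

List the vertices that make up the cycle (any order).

DFS with gray/black marking from CS450:
CS450 gray
  CS250 gray
    CS210 gray
      CS330 gray
        CS340 gray
        CS340 black
      CS330 black
      CS420 gray
        CS420→CS340: CS340 black — skip
      CS420 black
    CS210 black
    CS250→CS330: CS330 black — skip
  CS250 black
  CS450→CS330: CS330 black — skip
  CS310 gray
    CS310→CS340: CS340 black — skip
    CS470 gray
      CS230 gray
        CS230→CS450: CS450 is gray → back edge
Back edge closes the cycle CS450 → CS310 → CS470 → CS230 → CS450; its vertices are {CS230, CS310, CS450, CS470}.

CS230, CS310, CS450, CS470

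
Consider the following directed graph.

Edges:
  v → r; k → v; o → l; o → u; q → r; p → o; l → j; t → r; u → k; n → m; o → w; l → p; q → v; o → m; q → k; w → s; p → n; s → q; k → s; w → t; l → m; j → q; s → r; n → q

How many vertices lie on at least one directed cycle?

6

A vertex is on a directed cycle iff it belongs to a strongly connected component of size ≥ 2 (or has a self-loop).
The vertices on cycles are {k, l, o, p, q, s} — 6 in total.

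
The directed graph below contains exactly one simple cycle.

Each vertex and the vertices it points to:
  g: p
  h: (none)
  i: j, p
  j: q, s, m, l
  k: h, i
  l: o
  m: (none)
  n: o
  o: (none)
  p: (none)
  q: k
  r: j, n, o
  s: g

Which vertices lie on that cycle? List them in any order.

i, j, k, q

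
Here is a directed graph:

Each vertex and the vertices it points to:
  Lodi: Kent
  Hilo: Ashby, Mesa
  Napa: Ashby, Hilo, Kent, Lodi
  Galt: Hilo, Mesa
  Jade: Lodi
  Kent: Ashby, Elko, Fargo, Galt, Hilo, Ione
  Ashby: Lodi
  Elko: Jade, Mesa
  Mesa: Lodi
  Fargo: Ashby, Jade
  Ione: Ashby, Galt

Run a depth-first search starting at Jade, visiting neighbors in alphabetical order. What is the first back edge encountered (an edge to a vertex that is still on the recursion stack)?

DFS from Jade (visiting neighbors in alphabetical order); mark gray on enter, black on exit:
Jade gray
  Lodi gray
    Kent gray
      Ashby gray
        Ashby→Lodi: Lodi is gray → back edge
First back edge: Ashby → Lodi.

Ashby->Lodi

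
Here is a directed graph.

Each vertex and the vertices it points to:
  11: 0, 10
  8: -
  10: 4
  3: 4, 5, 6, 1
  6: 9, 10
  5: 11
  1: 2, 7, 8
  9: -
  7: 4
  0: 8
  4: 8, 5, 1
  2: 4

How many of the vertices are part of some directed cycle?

7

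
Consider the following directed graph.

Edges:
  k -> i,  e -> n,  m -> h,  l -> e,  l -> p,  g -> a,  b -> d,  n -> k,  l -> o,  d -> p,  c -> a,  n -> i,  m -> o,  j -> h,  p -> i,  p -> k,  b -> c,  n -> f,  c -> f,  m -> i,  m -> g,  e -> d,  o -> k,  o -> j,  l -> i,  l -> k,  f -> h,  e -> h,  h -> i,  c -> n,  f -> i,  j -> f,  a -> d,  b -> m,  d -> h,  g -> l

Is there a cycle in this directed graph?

No

DFS with white/gray/black marking, starting from a:
a gray
  d gray
    h gray
      i gray
      i black
    h black
    p gray
      k gray
        k→i: i black — skip
      k black
      p→i: i black — skip
    p black
  d black
a black
b gray
  b→d: d black — skip
  c gray
    n gray
      f gray
        f→h: h black — skip
        f→i: i black — skip
      f black
      n→k: k black — skip
      n→i: i black — skip
    n black
    c→f: f black — skip
    c→a: a black — skip
  c black
  m gray
    g gray
      g→a: a black — skip
      l gray
        e gray
          e→h: h black — skip
          e→n: n black — skip
          e→d: d black — skip
        e black
        o gray
          j gray
            j→h: h black — skip
            j→f: f black — skip
          j black
          o→k: k black — skip
        o black
        l→i: i black — skip
        l→k: k black — skip
        l→p: p black — skip
      l black
    g black
    m→o: o black — skip
    m→i: i black — skip
    m→h: h black — skip
  m black
b black
Every edge goes to a white or black vertex — no back edge, so the graph is acyclic.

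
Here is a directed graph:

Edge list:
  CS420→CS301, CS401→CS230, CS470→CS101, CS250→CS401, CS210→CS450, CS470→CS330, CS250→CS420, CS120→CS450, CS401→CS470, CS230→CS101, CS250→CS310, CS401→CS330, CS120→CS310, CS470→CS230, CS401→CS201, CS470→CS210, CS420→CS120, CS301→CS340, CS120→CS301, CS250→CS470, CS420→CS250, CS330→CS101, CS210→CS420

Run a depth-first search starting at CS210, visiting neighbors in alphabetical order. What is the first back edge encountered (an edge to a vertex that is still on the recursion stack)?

DFS from CS210 (visiting neighbors in alphabetical order); mark gray on enter, black on exit:
CS210 gray
  CS420 gray
    CS120 gray
      CS301 gray
        CS340 gray
        CS340 black
      CS301 black
      CS310 gray
      CS310 black
      CS450 gray
      CS450 black
    CS120 black
    CS250 gray
      CS250→CS310: CS310 black — skip
      CS401 gray
        CS201 gray
        CS201 black
        CS230 gray
          CS101 gray
          CS101 black
        CS230 black
        CS330 gray
          CS330→CS101: CS101 black — skip
        CS330 black
        CS470 gray
          CS470→CS101: CS101 black — skip
          CS470→CS210: CS210 is gray → back edge
First back edge: CS470 → CS210.

CS470→CS210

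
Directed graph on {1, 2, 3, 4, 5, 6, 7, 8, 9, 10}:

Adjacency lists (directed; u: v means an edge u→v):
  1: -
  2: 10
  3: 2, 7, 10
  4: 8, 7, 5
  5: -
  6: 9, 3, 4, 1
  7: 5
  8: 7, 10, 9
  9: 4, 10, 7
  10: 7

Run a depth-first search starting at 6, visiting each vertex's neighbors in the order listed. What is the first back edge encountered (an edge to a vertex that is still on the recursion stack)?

DFS from 6 (visiting each vertex's neighbors in the order listed); mark gray on enter, black on exit:
6 gray
  9 gray
    4 gray
      8 gray
        7 gray
          5 gray
          5 black
        7 black
        10 gray
          10→7: 7 black — skip
        10 black
        8→9: 9 is gray → back edge
First back edge: 8 → 9.

8→9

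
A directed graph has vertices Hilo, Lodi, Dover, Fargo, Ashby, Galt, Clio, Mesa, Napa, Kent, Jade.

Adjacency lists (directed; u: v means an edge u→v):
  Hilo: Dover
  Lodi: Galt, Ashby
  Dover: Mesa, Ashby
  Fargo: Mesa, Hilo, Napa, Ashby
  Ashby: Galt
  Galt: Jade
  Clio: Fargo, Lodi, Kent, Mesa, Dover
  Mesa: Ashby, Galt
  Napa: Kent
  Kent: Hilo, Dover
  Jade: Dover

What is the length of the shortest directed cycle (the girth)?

4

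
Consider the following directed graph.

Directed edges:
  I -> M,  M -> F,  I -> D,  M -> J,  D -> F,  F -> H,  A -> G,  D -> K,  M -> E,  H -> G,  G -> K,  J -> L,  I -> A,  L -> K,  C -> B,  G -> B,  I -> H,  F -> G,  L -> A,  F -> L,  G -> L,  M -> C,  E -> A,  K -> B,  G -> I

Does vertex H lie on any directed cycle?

H is on a cycle iff H can reach itself via ≥1 edge.
H → G → I → H — yes.

Yes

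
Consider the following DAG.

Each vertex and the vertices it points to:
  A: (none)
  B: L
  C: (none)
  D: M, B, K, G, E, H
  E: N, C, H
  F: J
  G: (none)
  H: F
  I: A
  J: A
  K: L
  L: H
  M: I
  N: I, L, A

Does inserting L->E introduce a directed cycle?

Yes

Adding L→E creates a cycle iff E can already reach L.
Path from E: E → N → L.
So E → … → L → E is a cycle.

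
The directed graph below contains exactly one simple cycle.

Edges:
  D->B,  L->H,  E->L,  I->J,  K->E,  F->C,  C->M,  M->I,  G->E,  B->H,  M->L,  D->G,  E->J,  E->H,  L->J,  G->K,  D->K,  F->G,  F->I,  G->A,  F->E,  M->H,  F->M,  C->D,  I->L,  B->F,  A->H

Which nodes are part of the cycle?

B, C, D, F

DFS with gray/black marking from D:
D gray
  G gray
    E gray
      J gray
      J black
      H gray
      H black
      L gray
        L→J: J black — skip
        L→H: H black — skip
      L black
    E black
    K gray
      K→E: E black — skip
    K black
    A gray
      A→H: H black — skip
    A black
  G black
  D→K: K black — skip
  B gray
    F gray
      F→G: G black — skip
      F→E: E black — skip
      M gray
        I gray
          I→J: J black — skip
          I→L: L black — skip
        I black
        M→L: L black — skip
        M→H: H black — skip
      M black
      C gray
        C→M: M black — skip
        C→D: D is gray → back edge
Back edge closes the cycle D → B → F → C → D; its vertices are {B, C, D, F}.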